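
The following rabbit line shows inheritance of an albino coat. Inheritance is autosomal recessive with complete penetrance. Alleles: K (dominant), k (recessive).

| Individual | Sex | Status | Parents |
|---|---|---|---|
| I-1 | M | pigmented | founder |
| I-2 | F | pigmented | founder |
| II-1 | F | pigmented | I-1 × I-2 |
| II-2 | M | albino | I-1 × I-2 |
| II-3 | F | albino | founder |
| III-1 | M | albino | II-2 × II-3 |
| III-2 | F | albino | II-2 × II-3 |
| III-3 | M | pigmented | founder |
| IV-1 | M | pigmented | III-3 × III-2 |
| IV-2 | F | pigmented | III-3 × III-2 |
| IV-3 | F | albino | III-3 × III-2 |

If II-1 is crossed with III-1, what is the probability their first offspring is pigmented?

I-1 is pigmented so carries K and passed k to II-2 (kk), so I-1 is Kk.
I-2 is pigmented so carries K and passed k to II-2 (kk), so I-2 is Kk.
II-1 is a pigmented offspring of I-1 (Kk) × I-2 (Kk), whose cross gives 1/4 KK : 1/2 Kk : 1/4 kk; conditioning on being pigmented, II-1 is KK with probability 1/3, Kk with probability 2/3.
III-1 is albino, so III-1 is kk.
Summing over parental genotype combinations, P(offspring is pigmented) = 1/3·1 + 2/3·1/2 = 2/3.

2/3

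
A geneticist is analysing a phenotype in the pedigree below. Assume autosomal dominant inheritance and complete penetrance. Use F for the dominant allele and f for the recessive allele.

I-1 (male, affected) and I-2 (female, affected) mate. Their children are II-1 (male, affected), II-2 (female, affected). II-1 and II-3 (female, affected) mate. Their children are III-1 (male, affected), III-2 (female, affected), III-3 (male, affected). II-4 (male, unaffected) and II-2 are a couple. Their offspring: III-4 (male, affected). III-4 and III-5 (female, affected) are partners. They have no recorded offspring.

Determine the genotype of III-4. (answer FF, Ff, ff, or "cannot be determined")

Ff

From phenotype alone, III-4 is FF or Ff.
III-4 is affected so carries F and received f from II-4 (ff), so III-4 is Ff.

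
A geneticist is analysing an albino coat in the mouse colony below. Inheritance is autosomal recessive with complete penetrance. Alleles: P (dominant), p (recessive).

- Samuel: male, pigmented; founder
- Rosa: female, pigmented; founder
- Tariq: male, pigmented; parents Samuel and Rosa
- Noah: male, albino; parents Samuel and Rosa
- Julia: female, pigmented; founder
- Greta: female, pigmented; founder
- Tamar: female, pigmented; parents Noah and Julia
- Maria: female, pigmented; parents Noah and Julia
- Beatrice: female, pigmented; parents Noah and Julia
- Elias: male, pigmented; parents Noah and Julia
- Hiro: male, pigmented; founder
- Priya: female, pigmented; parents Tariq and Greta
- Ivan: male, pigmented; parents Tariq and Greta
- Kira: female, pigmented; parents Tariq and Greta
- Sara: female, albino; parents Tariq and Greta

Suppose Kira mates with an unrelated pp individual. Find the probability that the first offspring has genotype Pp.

2/3

Tariq is pigmented so carries P and passed p to Sara (pp), so Tariq is Pp.
Greta is pigmented so carries P and passed p to Sara (pp), so Greta is Pp.
Kira is a pigmented offspring of Tariq (Pp) × Greta (Pp), whose cross gives 1/4 PP : 1/2 Pp : 1/4 pp; conditioning on being pigmented, Kira is PP with probability 1/3, Pp with probability 2/3.
Summing over parental genotype combinations, P(offspring has genotype Pp) = 1/3·1 + 2/3·1/2 = 2/3.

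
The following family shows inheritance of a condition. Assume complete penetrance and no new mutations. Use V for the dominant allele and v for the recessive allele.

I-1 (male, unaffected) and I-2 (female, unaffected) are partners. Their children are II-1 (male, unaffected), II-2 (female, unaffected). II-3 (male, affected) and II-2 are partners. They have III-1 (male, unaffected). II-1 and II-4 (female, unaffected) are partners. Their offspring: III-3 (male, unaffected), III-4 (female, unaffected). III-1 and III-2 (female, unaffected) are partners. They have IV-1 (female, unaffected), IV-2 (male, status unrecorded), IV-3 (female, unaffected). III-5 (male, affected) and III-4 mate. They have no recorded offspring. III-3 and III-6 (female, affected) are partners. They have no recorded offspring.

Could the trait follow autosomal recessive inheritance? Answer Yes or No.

Yes

A consistent assignment under autosomal recessive exists: I-1 VV, I-2 VV, II-1 VV, II-2 VV, II-3 vv, II-4 VV, III-1 Vv, III-2 VV, III-3 VV, III-4 VV, III-5 vv, III-6 vv, IV-1 VV, IV-2 VV, IV-3 VV.
In this assignment every recorded phenotype matches its genotype and every non-founder's genotype is obtainable from its parents' genotypes, so the pedigree is consistent.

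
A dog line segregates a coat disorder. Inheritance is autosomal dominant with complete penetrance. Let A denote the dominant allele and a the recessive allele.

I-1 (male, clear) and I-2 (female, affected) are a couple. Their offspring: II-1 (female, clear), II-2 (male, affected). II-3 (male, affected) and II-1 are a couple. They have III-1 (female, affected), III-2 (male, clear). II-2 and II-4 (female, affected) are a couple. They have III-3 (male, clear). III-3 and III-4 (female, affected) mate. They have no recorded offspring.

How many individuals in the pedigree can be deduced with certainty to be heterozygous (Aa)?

5

Obligate heterozygotes: I-2 is affected so carries A and passed a to II-1 (aa), so I-2 is Aa; II-2 is affected so carries A and received a from I-1 (aa), so II-2 is Aa; II-3 is affected so carries A and passed a to III-2 (aa), so II-3 is Aa; II-4 is affected so carries A and passed a to III-3 (aa), so II-4 is Aa; III-1 is affected so carries A and received a from II-1 (aa), so III-1 is Aa.
Every other individual is either homozygous by phenotype or has at least one consistent homozygous assignment, so the count is 5.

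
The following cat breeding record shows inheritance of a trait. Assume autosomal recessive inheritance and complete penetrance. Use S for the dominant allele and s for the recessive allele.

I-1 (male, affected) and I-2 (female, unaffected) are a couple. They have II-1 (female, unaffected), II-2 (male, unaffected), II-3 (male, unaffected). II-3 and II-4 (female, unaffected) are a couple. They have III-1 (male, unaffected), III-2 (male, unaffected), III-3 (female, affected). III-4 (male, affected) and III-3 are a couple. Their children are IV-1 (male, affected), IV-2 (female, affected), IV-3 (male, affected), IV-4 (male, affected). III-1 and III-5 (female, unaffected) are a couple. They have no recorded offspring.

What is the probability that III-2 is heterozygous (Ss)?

II-3 is unaffected so carries S and received s from I-1 (ss), so II-3 is Ss.
II-4 is unaffected so carries S and passed s to III-3 (ss), so II-4 is Ss.
Their cross gives offspring ratios 1/4 SS : 1/2 Ss : 1/4 ss. Conditioning on III-2 being unaffected, P(Ss) = 1/2 / 3/4 = 2/3.

2/3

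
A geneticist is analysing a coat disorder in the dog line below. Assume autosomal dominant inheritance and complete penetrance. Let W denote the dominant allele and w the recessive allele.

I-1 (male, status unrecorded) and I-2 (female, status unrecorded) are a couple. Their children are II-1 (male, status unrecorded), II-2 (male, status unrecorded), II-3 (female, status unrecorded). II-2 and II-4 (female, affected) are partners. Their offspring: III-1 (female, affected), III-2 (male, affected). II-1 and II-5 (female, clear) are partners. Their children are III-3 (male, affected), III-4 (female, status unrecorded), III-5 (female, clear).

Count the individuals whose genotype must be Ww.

Obligate heterozygotes: II-1 passed W to III-3 (Ww, whose w came from II-5) and passed w to III-5 (ww), so II-1 is Ww; III-3 is affected so carries W and received w from II-5 (ww), so III-3 is Ww.
Every other individual is either homozygous by phenotype or has at least one consistent homozygous assignment, so the count is 2.

2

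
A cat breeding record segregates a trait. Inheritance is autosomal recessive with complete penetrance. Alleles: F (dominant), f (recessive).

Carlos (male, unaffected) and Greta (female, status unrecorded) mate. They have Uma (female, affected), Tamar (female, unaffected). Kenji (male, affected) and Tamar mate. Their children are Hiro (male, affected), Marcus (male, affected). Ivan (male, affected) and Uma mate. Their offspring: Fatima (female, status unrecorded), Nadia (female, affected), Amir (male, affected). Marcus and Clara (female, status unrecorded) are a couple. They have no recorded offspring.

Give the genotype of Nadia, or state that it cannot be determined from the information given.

Nadia is affected, so Nadia is ff.

ff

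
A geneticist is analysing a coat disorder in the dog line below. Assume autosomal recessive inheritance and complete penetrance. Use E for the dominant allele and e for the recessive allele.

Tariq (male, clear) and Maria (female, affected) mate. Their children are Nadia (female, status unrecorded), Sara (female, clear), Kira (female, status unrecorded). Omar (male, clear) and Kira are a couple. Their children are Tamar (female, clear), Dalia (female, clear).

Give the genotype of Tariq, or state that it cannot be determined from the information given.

cannot be determined

Tariq's phenotype allows EE or Ee, and no parent or child forces a single allele at both positions; consistent genotype assignments exist with Tariq as EE or Ee.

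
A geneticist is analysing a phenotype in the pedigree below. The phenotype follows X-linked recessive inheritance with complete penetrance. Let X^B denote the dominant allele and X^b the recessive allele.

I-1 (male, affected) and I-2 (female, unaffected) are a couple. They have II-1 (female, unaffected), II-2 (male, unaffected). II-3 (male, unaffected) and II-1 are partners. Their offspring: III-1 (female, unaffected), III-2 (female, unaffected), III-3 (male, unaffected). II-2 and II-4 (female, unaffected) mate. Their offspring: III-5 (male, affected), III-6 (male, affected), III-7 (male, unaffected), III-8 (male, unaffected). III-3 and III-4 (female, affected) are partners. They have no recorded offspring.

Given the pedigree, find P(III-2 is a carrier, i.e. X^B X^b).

II-3 is unaffected, so II-3 is X^B Y.
II-1 is unaffected so carries B and received b from I-1 (X^b Y), so II-1 is X^B X^b.
Their cross gives offspring ratios 1/2 X^B X^B : 1/2 X^B X^b. Conditioning on III-2 being unaffected, P(X^B X^b) = 1/2 / 1 = 1/2.

1/2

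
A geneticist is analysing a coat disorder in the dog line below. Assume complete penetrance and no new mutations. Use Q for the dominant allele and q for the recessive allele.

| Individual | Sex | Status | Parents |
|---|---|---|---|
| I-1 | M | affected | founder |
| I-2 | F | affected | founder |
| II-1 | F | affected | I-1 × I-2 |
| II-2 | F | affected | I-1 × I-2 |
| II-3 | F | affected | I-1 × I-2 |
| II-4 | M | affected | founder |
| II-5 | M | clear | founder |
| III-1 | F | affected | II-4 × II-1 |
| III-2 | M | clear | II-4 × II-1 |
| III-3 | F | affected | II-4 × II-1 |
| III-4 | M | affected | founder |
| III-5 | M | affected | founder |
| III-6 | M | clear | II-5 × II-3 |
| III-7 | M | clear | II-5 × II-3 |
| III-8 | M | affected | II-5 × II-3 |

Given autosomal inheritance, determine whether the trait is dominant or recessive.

II-4 and II-1 are both affected yet have a clear child III-2. Under a recessive model two affected parents are homozygous and every child would be affected, so the trait cannot be recessive.

dominant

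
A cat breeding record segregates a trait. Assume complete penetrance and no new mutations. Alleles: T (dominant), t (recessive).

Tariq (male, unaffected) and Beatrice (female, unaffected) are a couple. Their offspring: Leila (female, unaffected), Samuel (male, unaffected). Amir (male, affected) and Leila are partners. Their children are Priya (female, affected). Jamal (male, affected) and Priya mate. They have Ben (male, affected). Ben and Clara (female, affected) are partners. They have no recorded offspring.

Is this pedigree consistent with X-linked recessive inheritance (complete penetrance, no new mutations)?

Yes

A consistent assignment under X-linked recessive exists: Tariq X^T Y, Beatrice X^T X^t, Leila X^T X^t, Samuel X^T Y, Amir X^t Y, Priya X^t X^t, Jamal X^t Y, Ben X^t Y, Clara X^t X^t.
In this assignment every recorded phenotype matches its genotype and every non-founder's genotype is obtainable from its parents' genotypes, so the pedigree is consistent.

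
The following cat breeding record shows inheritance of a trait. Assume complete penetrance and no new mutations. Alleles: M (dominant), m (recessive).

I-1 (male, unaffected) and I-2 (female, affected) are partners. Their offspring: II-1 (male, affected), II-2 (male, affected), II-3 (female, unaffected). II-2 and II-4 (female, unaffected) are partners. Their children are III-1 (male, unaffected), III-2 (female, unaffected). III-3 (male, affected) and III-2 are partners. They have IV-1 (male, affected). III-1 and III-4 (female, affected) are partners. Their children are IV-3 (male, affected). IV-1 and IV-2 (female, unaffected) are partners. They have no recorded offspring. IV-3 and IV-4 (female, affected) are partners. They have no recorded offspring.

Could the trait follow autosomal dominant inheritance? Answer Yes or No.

A consistent assignment under autosomal dominant exists: I-1 mm, I-2 Mm, II-1 Mm, II-2 Mm, II-3 mm, II-4 mm, III-1 mm, III-2 mm, III-3 MM, III-4 MM, IV-1 Mm, IV-2 mm, IV-3 Mm, IV-4 MM.
In this assignment every recorded phenotype matches its genotype and every non-founder's genotype is obtainable from its parents' genotypes, so the pedigree is consistent.

Yes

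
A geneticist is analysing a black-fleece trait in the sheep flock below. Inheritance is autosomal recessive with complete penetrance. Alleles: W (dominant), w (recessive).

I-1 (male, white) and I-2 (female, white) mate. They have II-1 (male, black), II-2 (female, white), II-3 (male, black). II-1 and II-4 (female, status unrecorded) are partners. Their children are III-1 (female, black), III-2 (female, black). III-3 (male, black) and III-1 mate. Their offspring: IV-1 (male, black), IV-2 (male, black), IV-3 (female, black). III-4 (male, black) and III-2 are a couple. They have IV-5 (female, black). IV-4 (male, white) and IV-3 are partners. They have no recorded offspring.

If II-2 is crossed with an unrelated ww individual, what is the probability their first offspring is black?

1/3

I-1 is white so carries W and passed w to II-1 (ww), so I-1 is Ww.
I-2 is white so carries W and passed w to II-1 (ww), so I-2 is Ww.
II-2 is a white offspring of I-1 (Ww) × I-2 (Ww), whose cross gives 1/4 WW : 1/2 Ww : 1/4 ww; conditioning on being white, II-2 is WW with probability 1/3, Ww with probability 2/3.
Summing over parental genotype combinations, P(offspring is black) = 2/3·1/2 = 1/3.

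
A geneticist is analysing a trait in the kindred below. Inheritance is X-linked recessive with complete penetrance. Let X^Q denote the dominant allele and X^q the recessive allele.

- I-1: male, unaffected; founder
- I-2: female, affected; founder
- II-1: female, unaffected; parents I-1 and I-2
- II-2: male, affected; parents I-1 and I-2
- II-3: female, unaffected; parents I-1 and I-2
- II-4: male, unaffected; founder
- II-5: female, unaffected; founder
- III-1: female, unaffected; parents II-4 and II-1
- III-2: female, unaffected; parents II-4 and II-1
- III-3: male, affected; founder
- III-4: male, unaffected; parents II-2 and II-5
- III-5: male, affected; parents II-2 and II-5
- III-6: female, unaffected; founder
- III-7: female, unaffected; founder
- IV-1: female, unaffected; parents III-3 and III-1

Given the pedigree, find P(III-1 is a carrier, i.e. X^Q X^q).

1/3

II-4 is unaffected, so II-4 is X^Q Y.
II-1 is unaffected so carries Q and received q from I-2 (X^q X^q), so II-1 is X^Q X^q.
Their cross gives offspring ratios 1/2 X^Q X^Q : 1/2 X^Q X^q. Conditioning on III-1 being unaffected, P(X^Q X^q) = 1/2 / 1 = 1/2 before taking III-1's own offspring into account.
III-3 is affected, so III-3 is X^q Y.
Now use III-1's offspring. Probability of each recorded status — unaffected daughter IV-1: 1/2 if III-1 is X^Q X^q, 1 if X^Q X^Q.
Bayes: P(X^Q X^q) = 1/2·1/2 / (1/2·1/2 + 1/2·1) = 1/3.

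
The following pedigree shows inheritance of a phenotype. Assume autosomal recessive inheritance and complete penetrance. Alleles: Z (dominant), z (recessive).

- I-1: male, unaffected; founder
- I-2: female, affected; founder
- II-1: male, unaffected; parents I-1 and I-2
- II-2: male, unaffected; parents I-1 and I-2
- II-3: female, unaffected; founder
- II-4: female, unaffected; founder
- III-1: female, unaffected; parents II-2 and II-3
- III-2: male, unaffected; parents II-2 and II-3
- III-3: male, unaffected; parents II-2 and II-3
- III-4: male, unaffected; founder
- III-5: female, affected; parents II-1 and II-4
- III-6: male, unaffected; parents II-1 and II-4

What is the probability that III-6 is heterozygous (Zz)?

II-1 is unaffected so carries Z and received z from I-2 (zz), so II-1 is Zz.
II-4 is unaffected so carries Z and passed z to III-5 (zz), so II-4 is Zz.
Their cross gives offspring ratios 1/4 ZZ : 1/2 Zz : 1/4 zz. Conditioning on III-6 being unaffected, P(Zz) = 1/2 / 3/4 = 2/3.

2/3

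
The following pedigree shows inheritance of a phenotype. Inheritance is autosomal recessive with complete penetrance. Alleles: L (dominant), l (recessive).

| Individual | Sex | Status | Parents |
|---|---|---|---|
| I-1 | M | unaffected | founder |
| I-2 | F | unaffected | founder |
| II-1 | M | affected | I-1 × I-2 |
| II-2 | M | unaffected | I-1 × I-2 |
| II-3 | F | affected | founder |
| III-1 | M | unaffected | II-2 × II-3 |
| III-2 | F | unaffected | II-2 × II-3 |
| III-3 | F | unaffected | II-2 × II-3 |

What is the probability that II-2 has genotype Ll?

1/5

I-1 is unaffected so carries L and passed l to II-1 (ll), so I-1 is Ll.
I-2 is unaffected so carries L and passed l to II-1 (ll), so I-2 is Ll.
Their cross gives offspring ratios 1/4 LL : 1/2 Ll : 1/4 ll. Conditioning on II-2 being unaffected, P(Ll) = 1/2 / 3/4 = 2/3 before taking II-2's own offspring into account.
II-3 is affected, so II-3 is ll.
Now use II-2's offspring. Probability of each recorded status — unaffected son III-1: 1/2 if II-2 is Ll, 1 if LL; unaffected daughter III-2: 1/2 if II-2 is Ll, 1 if LL; unaffected daughter III-3: 1/2 if II-2 is Ll, 1 if LL.
Bayes: P(Ll) = 2/3·1/8 / (2/3·1/8 + 1/3·1) = 1/5.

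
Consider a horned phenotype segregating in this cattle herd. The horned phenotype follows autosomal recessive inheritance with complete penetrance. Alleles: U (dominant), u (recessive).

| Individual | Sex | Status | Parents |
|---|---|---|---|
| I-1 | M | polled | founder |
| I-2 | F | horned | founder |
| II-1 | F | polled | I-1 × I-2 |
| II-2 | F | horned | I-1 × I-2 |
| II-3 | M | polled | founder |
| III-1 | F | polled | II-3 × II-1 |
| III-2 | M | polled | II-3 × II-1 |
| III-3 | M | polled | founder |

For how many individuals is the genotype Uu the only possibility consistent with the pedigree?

2

Obligate heterozygotes: I-1 is polled so carries U and passed u to II-2 (uu), so I-1 is Uu; II-1 is polled so carries U and received u from I-2 (uu), so II-1 is Uu.
Every other individual is either homozygous by phenotype or has at least one consistent homozygous assignment, so the count is 2.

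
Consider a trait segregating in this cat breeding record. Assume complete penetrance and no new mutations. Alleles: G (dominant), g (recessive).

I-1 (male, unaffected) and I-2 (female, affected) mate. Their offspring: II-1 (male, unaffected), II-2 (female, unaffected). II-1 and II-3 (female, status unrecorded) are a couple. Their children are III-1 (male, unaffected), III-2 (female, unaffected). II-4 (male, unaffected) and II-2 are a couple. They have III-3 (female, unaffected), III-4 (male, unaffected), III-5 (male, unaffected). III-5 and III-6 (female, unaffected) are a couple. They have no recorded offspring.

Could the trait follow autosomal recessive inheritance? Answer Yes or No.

A consistent assignment under autosomal recessive exists: I-1 GG, I-2 gg, II-1 Gg, II-2 Gg, II-3 GG, II-4 GG, III-1 GG, III-2 GG, III-3 GG, III-4 GG, III-5 GG, III-6 GG.
In this assignment every recorded phenotype matches its genotype and every non-founder's genotype is obtainable from its parents' genotypes, so the pedigree is consistent.

Yes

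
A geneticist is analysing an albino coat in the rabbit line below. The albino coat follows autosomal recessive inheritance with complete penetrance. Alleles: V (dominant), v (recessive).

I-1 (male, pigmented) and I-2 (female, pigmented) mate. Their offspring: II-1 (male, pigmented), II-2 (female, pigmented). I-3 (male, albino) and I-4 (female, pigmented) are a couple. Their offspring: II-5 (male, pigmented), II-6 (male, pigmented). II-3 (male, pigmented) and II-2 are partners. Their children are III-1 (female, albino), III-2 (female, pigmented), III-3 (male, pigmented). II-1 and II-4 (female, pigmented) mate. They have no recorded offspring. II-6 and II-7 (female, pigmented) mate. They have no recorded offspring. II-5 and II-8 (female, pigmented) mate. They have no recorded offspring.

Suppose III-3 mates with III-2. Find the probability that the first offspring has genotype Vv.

4/9

II-3 is pigmented so carries V and passed v to III-1 (vv), so II-3 is Vv.
II-2 is pigmented so carries V and passed v to III-1 (vv), so II-2 is Vv.
III-3 is a pigmented offspring of II-3 (Vv) × II-2 (Vv), whose cross gives 1/4 VV : 1/2 Vv : 1/4 vv; conditioning on being pigmented, III-3 is VV with probability 1/3, Vv with probability 2/3.
III-2 is a pigmented offspring of II-3 (Vv) × II-2 (Vv), whose cross gives 1/4 VV : 1/2 Vv : 1/4 vv; conditioning on being pigmented, III-2 is VV with probability 1/3, Vv with probability 2/3.
Summing over parental genotype combinations, P(offspring has genotype Vv) = 2/9·1/2 + 2/9·1/2 + 4/9·1/2 = 4/9.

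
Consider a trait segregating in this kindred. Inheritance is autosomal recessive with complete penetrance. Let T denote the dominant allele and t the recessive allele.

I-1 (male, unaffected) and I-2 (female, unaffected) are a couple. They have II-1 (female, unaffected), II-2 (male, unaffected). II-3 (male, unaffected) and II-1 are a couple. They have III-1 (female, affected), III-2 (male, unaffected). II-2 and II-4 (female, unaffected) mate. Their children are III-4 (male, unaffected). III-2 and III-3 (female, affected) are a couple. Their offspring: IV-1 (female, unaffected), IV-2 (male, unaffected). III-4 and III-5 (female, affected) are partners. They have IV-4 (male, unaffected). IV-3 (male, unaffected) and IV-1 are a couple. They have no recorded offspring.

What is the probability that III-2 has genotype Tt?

1/3

II-3 is unaffected so carries T and passed t to III-1 (tt), so II-3 is Tt.
II-1 is unaffected so carries T and passed t to III-1 (tt), so II-1 is Tt.
Their cross gives offspring ratios 1/4 TT : 1/2 Tt : 1/4 tt. Conditioning on III-2 being unaffected, P(Tt) = 1/2 / 3/4 = 2/3 before taking III-2's own offspring into account.
III-3 is affected, so III-3 is tt.
Now use III-2's offspring. Probability of each recorded status — unaffected daughter IV-1: 1/2 if III-2 is Tt, 1 if TT; unaffected son IV-2: 1/2 if III-2 is Tt, 1 if TT.
Bayes: P(Tt) = 2/3·1/4 / (2/3·1/4 + 1/3·1) = 1/3.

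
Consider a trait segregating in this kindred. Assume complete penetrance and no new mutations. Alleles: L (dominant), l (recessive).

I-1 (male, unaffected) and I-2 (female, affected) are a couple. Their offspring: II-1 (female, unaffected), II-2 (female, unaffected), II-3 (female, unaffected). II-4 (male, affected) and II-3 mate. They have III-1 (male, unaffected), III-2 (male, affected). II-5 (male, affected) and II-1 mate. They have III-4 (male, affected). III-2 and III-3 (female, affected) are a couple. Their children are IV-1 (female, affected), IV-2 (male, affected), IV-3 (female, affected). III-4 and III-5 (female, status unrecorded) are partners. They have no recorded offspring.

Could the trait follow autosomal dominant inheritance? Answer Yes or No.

Yes

A consistent assignment under autosomal dominant exists: I-1 ll, I-2 Ll, II-1 ll, II-2 ll, II-3 ll, II-4 Ll, II-5 LL, III-1 ll, III-2 Ll, III-3 LL, III-4 Ll, III-5 LL, IV-1 LL, IV-2 LL, IV-3 LL.
In this assignment every recorded phenotype matches its genotype and every non-founder's genotype is obtainable from its parents' genotypes, so the pedigree is consistent.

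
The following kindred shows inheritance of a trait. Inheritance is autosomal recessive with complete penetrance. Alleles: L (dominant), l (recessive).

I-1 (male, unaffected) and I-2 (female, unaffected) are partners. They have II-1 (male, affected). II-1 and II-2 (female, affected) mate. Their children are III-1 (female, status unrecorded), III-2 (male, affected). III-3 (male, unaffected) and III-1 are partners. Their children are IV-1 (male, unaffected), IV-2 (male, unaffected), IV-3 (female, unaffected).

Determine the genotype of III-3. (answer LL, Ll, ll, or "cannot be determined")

III-3's phenotype allows LL or Ll, and no parent or child forces a single allele at both positions; consistent genotype assignments exist with III-3 as LL or Ll.

cannot be determined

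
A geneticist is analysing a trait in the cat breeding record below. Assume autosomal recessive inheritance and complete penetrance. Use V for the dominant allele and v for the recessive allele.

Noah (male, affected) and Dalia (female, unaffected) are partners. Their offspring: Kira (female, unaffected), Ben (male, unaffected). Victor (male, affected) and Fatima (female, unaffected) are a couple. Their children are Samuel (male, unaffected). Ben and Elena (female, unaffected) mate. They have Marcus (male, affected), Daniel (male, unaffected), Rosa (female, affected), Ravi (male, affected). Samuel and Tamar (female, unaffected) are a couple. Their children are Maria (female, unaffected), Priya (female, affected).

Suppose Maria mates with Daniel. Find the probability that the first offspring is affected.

1/9

Samuel is unaffected so carries V and received v from Victor (vv), so Samuel is Vv.
Tamar is unaffected so carries V and passed v to Priya (vv), so Tamar is Vv.
Maria is an unaffected offspring of Samuel (Vv) × Tamar (Vv), whose cross gives 1/4 VV : 1/2 Vv : 1/4 vv; conditioning on being unaffected, Maria is VV with probability 1/3, Vv with probability 2/3.
Ben is unaffected so carries V and received v from Noah (vv), so Ben is Vv.
Elena is unaffected so carries V and passed v to Marcus (vv), so Elena is Vv.
Daniel is an unaffected offspring of Ben (Vv) × Elena (Vv), whose cross gives 1/4 VV : 1/2 Vv : 1/4 vv; conditioning on being unaffected, Daniel is VV with probability 1/3, Vv with probability 2/3.
Summing over parental genotype combinations, P(offspring is affected) = 4/9·1/4 = 1/9.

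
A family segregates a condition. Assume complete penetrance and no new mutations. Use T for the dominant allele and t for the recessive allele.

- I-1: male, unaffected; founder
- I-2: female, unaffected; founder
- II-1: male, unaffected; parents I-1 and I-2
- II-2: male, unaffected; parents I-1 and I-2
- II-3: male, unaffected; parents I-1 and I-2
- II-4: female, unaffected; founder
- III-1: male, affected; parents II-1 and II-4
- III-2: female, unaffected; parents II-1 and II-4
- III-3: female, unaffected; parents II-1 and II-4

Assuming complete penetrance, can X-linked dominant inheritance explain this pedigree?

Under X-linked dominant, III-1 (affected, male) cannot arise from II-1 (unaffected) × II-4 (unaffected).

No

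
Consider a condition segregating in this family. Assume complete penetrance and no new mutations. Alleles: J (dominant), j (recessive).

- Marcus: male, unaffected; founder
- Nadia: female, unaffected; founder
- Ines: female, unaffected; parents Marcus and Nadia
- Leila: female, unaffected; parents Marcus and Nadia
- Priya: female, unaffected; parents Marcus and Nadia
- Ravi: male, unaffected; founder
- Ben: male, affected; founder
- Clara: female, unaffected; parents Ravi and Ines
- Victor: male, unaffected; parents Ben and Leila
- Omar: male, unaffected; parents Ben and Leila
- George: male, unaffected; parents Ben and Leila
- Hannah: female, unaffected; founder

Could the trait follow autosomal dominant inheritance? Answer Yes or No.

A consistent assignment under autosomal dominant exists: Marcus jj, Nadia jj, Ines jj, Leila jj, Priya jj, Ravi jj, Ben Jj, Clara jj, Victor jj, Omar jj, George jj, Hannah jj.
In this assignment every recorded phenotype matches its genotype and every non-founder's genotype is obtainable from its parents' genotypes, so the pedigree is consistent.

Yes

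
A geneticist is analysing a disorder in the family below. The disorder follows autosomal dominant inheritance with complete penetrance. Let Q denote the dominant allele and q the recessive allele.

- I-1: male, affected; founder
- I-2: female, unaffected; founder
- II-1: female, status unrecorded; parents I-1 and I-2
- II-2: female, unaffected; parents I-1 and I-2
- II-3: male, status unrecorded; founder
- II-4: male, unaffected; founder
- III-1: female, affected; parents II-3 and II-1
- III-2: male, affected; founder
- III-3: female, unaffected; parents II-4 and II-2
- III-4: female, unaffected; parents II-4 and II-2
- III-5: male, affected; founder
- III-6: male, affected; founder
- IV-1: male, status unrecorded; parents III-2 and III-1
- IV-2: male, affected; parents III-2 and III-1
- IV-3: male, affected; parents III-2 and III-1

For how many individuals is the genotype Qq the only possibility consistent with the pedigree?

Obligate heterozygotes: I-1 is affected so carries Q and passed q to II-2 (qq), so I-1 is Qq.
Every other individual is either homozygous by phenotype or has at least one consistent homozygous assignment, so the count is 1.

1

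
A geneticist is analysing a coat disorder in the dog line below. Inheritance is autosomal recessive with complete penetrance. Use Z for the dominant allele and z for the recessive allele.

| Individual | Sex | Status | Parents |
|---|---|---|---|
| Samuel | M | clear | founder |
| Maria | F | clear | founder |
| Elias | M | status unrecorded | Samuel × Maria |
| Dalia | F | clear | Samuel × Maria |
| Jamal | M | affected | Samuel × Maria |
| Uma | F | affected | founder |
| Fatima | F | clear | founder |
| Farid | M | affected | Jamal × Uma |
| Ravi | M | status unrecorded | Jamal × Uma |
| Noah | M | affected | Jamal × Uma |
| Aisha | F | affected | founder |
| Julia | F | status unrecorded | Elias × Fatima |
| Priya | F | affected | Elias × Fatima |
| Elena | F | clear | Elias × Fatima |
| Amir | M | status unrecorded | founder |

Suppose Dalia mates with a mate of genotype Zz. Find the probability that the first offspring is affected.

1/6

Samuel is clear so carries Z and passed z to Jamal (zz), so Samuel is Zz.
Maria is clear so carries Z and passed z to Jamal (zz), so Maria is Zz.
Dalia is a clear offspring of Samuel (Zz) × Maria (Zz), whose cross gives 1/4 ZZ : 1/2 Zz : 1/4 zz; conditioning on being clear, Dalia is ZZ with probability 1/3, Zz with probability 2/3.
Summing over parental genotype combinations, P(offspring is affected) = 2/3·1/4 = 1/6.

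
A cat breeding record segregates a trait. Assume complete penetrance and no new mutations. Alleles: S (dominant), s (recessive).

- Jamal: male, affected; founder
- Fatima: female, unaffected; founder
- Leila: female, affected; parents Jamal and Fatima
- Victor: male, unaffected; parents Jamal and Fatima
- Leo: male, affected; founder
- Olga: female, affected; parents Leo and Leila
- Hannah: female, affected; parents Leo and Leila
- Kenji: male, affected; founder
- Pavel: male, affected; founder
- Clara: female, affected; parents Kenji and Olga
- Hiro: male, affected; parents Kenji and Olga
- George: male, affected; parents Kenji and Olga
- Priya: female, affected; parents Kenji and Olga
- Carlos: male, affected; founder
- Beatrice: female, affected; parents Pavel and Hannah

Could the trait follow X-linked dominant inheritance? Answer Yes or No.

Yes

A consistent assignment under X-linked dominant exists: Jamal X^S Y, Fatima X^s X^s, Leila X^S X^s, Victor X^s Y, Leo X^S Y, Olga X^S X^S, Hannah X^S X^S, Kenji X^S Y, Pavel X^S Y, Clara X^S X^S, Hiro X^S Y, George X^S Y, Priya X^S X^S, Carlos X^S Y, Beatrice X^S X^S.
In this assignment every recorded phenotype matches its genotype and every non-founder's genotype is obtainable from its parents' genotypes, so the pedigree is consistent.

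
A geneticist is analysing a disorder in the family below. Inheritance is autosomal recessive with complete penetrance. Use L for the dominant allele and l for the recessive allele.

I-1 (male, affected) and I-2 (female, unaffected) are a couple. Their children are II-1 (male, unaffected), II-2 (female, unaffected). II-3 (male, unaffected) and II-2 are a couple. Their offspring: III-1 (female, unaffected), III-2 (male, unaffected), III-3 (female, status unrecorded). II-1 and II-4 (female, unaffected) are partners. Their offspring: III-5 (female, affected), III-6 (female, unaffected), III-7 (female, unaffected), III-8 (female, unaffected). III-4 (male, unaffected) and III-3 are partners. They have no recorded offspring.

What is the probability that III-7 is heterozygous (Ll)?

II-1 is unaffected so carries L and received l from I-1 (ll), so II-1 is Ll.
II-4 is unaffected so carries L and passed l to III-5 (ll), so II-4 is Ll.
Their cross gives offspring ratios 1/4 LL : 1/2 Ll : 1/4 ll. Conditioning on III-7 being unaffected, P(Ll) = 1/2 / 3/4 = 2/3.

2/3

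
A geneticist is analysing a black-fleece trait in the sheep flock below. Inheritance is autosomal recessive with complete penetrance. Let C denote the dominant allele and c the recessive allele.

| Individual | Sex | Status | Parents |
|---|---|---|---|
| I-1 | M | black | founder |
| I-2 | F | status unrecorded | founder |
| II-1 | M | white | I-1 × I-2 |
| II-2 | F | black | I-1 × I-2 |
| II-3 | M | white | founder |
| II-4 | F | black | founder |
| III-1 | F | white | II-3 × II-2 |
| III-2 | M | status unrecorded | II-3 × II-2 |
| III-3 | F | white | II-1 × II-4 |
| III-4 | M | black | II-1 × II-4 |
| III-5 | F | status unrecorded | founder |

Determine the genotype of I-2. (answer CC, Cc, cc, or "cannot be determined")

From phenotype alone, I-2 is CC or Cc or cc.
I-2 passed C to II-1 (Cc, whose c came from I-1) and passed c to II-2 (cc), so I-2 is Cc.

Cc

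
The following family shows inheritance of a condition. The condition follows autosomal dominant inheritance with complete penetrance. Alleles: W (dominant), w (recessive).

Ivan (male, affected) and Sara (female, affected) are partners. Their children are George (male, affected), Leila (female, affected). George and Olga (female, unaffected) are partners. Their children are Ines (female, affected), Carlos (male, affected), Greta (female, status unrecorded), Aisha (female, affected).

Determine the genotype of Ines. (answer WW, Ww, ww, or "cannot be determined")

Ww

From phenotype alone, Ines is WW or Ww.
Ines is affected so carries W and received w from Olga (ww), so Ines is Ww.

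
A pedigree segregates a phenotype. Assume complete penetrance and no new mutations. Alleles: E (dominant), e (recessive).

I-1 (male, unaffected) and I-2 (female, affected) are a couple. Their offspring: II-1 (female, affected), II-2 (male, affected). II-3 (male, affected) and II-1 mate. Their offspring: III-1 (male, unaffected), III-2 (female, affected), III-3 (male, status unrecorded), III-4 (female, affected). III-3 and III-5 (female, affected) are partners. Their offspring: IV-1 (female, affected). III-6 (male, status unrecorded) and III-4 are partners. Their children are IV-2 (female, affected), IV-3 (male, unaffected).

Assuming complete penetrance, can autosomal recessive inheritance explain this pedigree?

Under autosomal recessive, III-1 (unaffected, male) cannot arise from II-3 (affected) × II-1 (affected).

No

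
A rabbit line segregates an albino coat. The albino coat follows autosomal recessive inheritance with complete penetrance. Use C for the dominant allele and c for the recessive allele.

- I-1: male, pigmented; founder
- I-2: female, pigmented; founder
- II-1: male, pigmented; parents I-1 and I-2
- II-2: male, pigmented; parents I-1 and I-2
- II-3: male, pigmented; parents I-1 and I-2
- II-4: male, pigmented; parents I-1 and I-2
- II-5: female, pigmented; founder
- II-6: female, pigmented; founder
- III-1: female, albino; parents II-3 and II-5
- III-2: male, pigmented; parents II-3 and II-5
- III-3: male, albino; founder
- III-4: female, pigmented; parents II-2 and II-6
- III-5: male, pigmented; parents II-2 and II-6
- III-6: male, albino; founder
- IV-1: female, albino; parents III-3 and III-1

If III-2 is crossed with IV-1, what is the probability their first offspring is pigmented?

II-3 is pigmented so carries C and passed c to III-1 (cc), so II-3 is Cc.
II-5 is pigmented so carries C and passed c to III-1 (cc), so II-5 is Cc.
III-2 is a pigmented offspring of II-3 (Cc) × II-5 (Cc), whose cross gives 1/4 CC : 1/2 Cc : 1/4 cc; conditioning on being pigmented, III-2 is CC with probability 1/3, Cc with probability 2/3.
IV-1 is albino, so IV-1 is cc.
Summing over parental genotype combinations, P(offspring is pigmented) = 1/3·1 + 2/3·1/2 = 2/3.

2/3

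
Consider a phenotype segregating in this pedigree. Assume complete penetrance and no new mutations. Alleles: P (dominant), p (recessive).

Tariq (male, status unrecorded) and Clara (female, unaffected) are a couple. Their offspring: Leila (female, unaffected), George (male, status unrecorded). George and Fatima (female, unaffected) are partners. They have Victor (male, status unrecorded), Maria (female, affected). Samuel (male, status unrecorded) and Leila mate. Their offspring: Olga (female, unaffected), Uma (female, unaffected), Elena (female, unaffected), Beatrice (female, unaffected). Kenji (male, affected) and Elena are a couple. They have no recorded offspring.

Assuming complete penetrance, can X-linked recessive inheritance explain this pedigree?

A consistent assignment under X-linked recessive exists: Tariq X^P Y, Clara X^P X^p, Leila X^P X^P, George X^p Y, Fatima X^P X^p, Samuel X^P Y, Victor X^P Y, Maria X^p X^p, Olga X^P X^P, Uma X^P X^P, Elena X^P X^P, Beatrice X^P X^P, Kenji X^p Y.
In this assignment every recorded phenotype matches its genotype and every non-founder's genotype is obtainable from its parents' genotypes, so the pedigree is consistent.

Yes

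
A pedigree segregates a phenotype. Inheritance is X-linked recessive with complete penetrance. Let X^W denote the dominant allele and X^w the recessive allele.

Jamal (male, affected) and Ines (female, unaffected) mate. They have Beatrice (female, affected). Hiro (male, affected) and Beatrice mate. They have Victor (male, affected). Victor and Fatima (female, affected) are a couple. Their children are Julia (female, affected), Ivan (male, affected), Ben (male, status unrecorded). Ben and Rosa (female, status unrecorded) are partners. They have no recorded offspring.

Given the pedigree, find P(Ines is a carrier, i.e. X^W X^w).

Ines is unaffected so carries W and passed w to Beatrice (X^w X^w), so Ines is X^W X^w, giving P(X^W X^w) = 1.

1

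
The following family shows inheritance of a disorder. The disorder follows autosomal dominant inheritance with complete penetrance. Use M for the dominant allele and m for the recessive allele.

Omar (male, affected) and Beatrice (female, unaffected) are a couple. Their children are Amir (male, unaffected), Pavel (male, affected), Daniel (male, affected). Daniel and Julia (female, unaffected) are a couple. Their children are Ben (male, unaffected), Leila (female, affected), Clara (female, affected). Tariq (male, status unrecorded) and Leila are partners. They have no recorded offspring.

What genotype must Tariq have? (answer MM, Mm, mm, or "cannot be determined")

cannot be determined

Tariq's phenotype is unrecorded, and no parent or child forces a single allele at both positions; consistent genotype assignments exist with Tariq as MM or Mm or mm.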